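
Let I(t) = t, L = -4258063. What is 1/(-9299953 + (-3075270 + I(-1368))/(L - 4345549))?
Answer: -4301806/40006592076799 ≈ -1.0753e-7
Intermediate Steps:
1/(-9299953 + (-3075270 + I(-1368))/(L - 4345549)) = 1/(-9299953 + (-3075270 - 1368)/(-4258063 - 4345549)) = 1/(-9299953 - 3076638/(-8603612)) = 1/(-9299953 - 3076638*(-1/8603612)) = 1/(-9299953 + 1538319/4301806) = 1/(-40006592076799/4301806) = -4301806/40006592076799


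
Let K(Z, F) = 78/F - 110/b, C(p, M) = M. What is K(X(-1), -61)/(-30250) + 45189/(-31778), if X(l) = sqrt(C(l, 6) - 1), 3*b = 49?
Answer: -2042551981797/1436639685250 ≈ -1.4218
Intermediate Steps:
b = 49/3 (b = (1/3)*49 = 49/3 ≈ 16.333)
X(l) = sqrt(5) (X(l) = sqrt(6 - 1) = sqrt(5))
K(Z, F) = -330/49 + 78/F (K(Z, F) = 78/F - 110/49/3 = 78/F - 110*3/49 = 78/F - 330/49 = -330/49 + 78/F)
K(X(-1), -61)/(-30250) + 45189/(-31778) = (-330/49 + 78/(-61))/(-30250) + 45189/(-31778) = (-330/49 + 78*(-1/61))*(-1/30250) + 45189*(-1/31778) = (-330/49 - 78/61)*(-1/30250) - 45189/31778 = -23952/2989*(-1/30250) - 45189/31778 = 11976/45208625 - 45189/31778 = -2042551981797/1436639685250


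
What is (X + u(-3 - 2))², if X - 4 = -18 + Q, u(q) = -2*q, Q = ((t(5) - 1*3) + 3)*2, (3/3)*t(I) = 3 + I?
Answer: 144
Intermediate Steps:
t(I) = 3 + I
Q = 16 (Q = (((3 + 5) - 1*3) + 3)*2 = ((8 - 3) + 3)*2 = (5 + 3)*2 = 8*2 = 16)
X = 2 (X = 4 + (-18 + 16) = 4 - 2 = 2)
(X + u(-3 - 2))² = (2 - 2*(-3 - 2))² = (2 - 2*(-5))² = (2 + 10)² = 12² = 144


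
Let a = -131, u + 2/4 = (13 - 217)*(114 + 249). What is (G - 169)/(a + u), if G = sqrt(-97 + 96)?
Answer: 338/148367 - 2*I/148367 ≈ 0.0022781 - 1.348e-5*I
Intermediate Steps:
u = -148105/2 (u = -1/2 + (13 - 217)*(114 + 249) = -1/2 - 204*363 = -1/2 - 74052 = -148105/2 ≈ -74053.)
G = I (G = sqrt(-1) = I ≈ 1.0*I)
(G - 169)/(a + u) = (I - 169)/(-131 - 148105/2) = (-169 + I)/(-148367/2) = (-169 + I)*(-2/148367) = 338/148367 - 2*I/148367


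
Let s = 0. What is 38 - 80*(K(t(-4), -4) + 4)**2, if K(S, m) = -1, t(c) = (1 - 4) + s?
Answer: -682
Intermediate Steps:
t(c) = -3 (t(c) = (1 - 4) + 0 = -3 + 0 = -3)
38 - 80*(K(t(-4), -4) + 4)**2 = 38 - 80*(-1 + 4)**2 = 38 - 80*3**2 = 38 - 80*9 = 38 - 720 = -682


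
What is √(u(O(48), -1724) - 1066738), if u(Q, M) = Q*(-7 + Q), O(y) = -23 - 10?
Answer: I*√1065418 ≈ 1032.2*I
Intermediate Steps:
O(y) = -33
√(u(O(48), -1724) - 1066738) = √(-33*(-7 - 33) - 1066738) = √(-33*(-40) - 1066738) = √(1320 - 1066738) = √(-1065418) = I*√1065418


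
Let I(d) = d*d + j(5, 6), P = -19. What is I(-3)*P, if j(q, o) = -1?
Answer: -152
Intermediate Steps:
I(d) = -1 + d**2 (I(d) = d*d - 1 = d**2 - 1 = -1 + d**2)
I(-3)*P = (-1 + (-3)**2)*(-19) = (-1 + 9)*(-19) = 8*(-19) = -152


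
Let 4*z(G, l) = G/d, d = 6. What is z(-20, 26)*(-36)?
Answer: 30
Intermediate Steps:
z(G, l) = G/24 (z(G, l) = (G/6)/4 = G/24)
z(-20, 26)*(-36) = ((1/24)*(-20))*(-36) = -5/6*(-36) = 30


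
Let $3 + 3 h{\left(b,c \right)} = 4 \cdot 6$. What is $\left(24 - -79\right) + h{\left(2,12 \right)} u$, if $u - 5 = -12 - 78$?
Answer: $-492$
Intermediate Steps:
$u = -85$ ($u = 5 - 90 = -85$)
$h{\left(b,c \right)} = 7$ ($h{\left(b,c \right)} = -1 + \frac{4 \cdot 6}{3} = -1 + \frac{1}{3} \cdot 24 = -1 + 8 = 7$)
$\left(24 - -79\right) + h{\left(2,12 \right)} u = \left(24 - -79\right) + 7 \left(-85\right) = \left(24 + 79\right) - 595 = 103 - 595 = -492$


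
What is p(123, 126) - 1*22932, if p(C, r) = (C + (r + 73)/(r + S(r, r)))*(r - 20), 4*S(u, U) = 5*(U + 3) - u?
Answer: -10037186/1023 ≈ -9811.5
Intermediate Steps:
S(u, U) = 15/4 - u/4 + 5*U/4 (S(u, U) = (5*(U + 3) - u)/4 = (5*(3 + U) - u)/4 = ((15 + 5*U) - u)/4 = (15 - u + 5*U)/4 = 15/4 - u/4 + 5*U/4)
p(C, r) = (-20 + r)*(C + (73 + r)/(15/4 + 2*r)) (p(C, r) = (C + (r + 73)/(r + (15/4 - r/4 + 5*r/4)))*(r - 20) = (C + (73 + r)/(r + (15/4 + r)))*(-20 + r) = (C + (73 + r)/(15/4 + 2*r))*(-20 + r) = (-20 + r)*(C + (73 + r)/(15/4 + 2*r)))
p(123, 126) - 1*22932 = (-5840 - 300*123 + 4*126**2 + 212*126 - 145*123*126 + 8*123*126**2)/(15 + 8*126) - 1*22932 = (-5840 - 36900 + 4*15876 + 26712 - 2247210 + 8*123*15876)/(15 + 1008) - 22932 = (-5840 - 36900 + 63504 + 26712 - 2247210 + 15621984)/1023 - 22932 = (1/1023)*13422250 - 22932 = 13422250/1023 - 22932 = -10037186/1023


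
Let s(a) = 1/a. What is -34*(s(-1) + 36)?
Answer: -1190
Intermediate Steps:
-34*(s(-1) + 36) = -34*(1/(-1) + 36) = -34*(-1 + 36) = -34*35 = -1190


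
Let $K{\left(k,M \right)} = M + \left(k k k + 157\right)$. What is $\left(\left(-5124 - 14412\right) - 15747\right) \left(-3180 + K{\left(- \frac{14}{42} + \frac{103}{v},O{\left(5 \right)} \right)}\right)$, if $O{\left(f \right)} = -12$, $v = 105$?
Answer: $\frac{41317303807123}{385875} \approx 1.0707 \cdot 10^{8}$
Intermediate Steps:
$K{\left(k,M \right)} = 157 + M + k^{3}$ ($K{\left(k,M \right)} = M + \left(k^{2} k + 157\right) = M + \left(k^{3} + 157\right) = M + \left(157 + k^{3}\right) = 157 + M + k^{3}$)
$\left(\left(-5124 - 14412\right) - 15747\right) \left(-3180 + K{\left(- \frac{14}{42} + \frac{103}{v},O{\left(5 \right)} \right)}\right) = \left(\left(-5124 - 14412\right) - 15747\right) \left(-3180 + \left(157 - 12 + \left(- \frac{14}{42} + \frac{103}{105}\right)^{3}\right)\right) = \left(\left(-5124 - 14412\right) - 15747\right) \left(-3180 + \left(157 - 12 + \left(\left(-14\right) \frac{1}{42} + 103 \cdot \frac{1}{105}\right)^{3}\right)\right) = \left(-19536 - 15747\right) \left(-3180 + \left(157 - 12 + \left(- \frac{1}{3} + \frac{103}{105}\right)^{3}\right)\right) = - 35283 \left(-3180 + \left(157 - 12 + \left(\frac{68}{105}\right)^{3}\right)\right) = - 35283 \left(-3180 + \left(157 - 12 + \frac{314432}{1157625}\right)\right) = - 35283 \left(-3180 + \frac{168170057}{1157625}\right) = \left(-35283\right) \left(- \frac{3513077443}{1157625}\right) = \frac{41317303807123}{385875}$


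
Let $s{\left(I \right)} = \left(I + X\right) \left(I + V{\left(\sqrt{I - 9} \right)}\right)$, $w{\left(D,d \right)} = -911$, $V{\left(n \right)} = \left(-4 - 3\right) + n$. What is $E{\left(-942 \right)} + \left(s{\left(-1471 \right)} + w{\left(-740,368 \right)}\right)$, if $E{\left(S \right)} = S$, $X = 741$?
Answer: $1077087 - 1460 i \sqrt{370} \approx 1.0771 \cdot 10^{6} - 28084.0 i$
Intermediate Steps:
$V{\left(n \right)} = -7 + n$
$s{\left(I \right)} = \left(741 + I\right) \left(-7 + I + \sqrt{-9 + I}\right)$ ($s{\left(I \right)} = \left(I + 741\right) \left(I + \left(-7 + \sqrt{I - 9}\right)\right) = \left(741 + I\right) \left(I + \left(-7 + \sqrt{-9 + I}\right)\right) = \left(741 + I\right) \left(-7 + I + \sqrt{-9 + I}\right)$)
$E{\left(-942 \right)} + \left(s{\left(-1471 \right)} + w{\left(-740,368 \right)}\right) = -942 + \left(\left(-5187 + \left(-1471\right)^{2} + 734 \left(-1471\right) + 741 \sqrt{-9 - 1471} - 1471 \sqrt{-9 - 1471}\right) - 911\right) = -942 - \left(-1078029 + 1460 i \sqrt{370}\right) = -942 + \left(\left(1078940 - 1460 i \sqrt{370}\right) - 911\right) = -942 + \left(1078029 - 1460 i \sqrt{370}\right) = 1077087 - 1460 i \sqrt{370}$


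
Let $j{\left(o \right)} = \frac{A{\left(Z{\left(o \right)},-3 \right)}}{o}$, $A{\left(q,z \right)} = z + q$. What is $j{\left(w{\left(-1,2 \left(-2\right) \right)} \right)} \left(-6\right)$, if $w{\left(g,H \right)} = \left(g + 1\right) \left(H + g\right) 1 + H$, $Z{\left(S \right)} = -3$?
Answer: $-9$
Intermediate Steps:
$w{\left(g,H \right)} = H + \left(1 + g\right) \left(H + g\right)$ ($w{\left(g,H \right)} = \left(1 + g\right) \left(H + g\right) 1 + H = \left(1 + g\right) \left(H + g\right) + H = H + \left(1 + g\right) \left(H + g\right)$)
$A{\left(q,z \right)} = q + z$
$j{\left(o \right)} = - \frac{6}{o}$ ($j{\left(o \right)} = \frac{-3 - 3}{o} = - \frac{6}{o}$)
$j{\left(w{\left(-1,2 \left(-2\right) \right)} \right)} \left(-6\right) = - \frac{6}{-1 + \left(-1\right)^{2} + 2 \cdot 2 \left(-2\right) + 2 \left(-2\right) \left(-1\right)} \left(-6\right) = - \frac{6}{-1 + 1 + 2 \left(-4\right) - -4} \left(-6\right) = - \frac{6}{-1 + 1 - 8 + 4} \left(-6\right) = - \frac{6}{-4} \left(-6\right) = \left(-6\right) \left(- \frac{1}{4}\right) \left(-6\right) = \frac{3}{2} \left(-6\right) = -9$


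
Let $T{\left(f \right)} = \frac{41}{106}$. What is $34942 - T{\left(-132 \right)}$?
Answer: $\frac{3703811}{106} \approx 34942.0$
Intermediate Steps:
$T{\left(f \right)} = \frac{41}{106}$ ($T{\left(f \right)} = 41 \cdot \frac{1}{106} = \frac{41}{106}$)
$34942 - T{\left(-132 \right)} = 34942 - \frac{41}{106} = \frac{3703811}{106}$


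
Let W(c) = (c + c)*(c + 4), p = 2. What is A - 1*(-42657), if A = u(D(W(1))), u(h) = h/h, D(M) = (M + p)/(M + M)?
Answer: 42658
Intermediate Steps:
W(c) = 2*c*(4 + c) (W(c) = (2*c)*(4 + c) = 2*c*(4 + c))
D(M) = (2 + M)/(2*M) (D(M) = (M + 2)/(M + M) = (2 + M)/((2*M)) = (2 + M)*(1/(2*M)) = (2 + M)/(2*M))
u(h) = 1
A = 1
A - 1*(-42657) = 1 - 1*(-42657) = 1 + 42657 = 42658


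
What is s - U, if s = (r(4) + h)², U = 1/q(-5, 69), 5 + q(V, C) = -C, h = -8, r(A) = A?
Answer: 1185/74 ≈ 16.014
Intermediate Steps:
q(V, C) = -5 - C
U = -1/74 (U = 1/(-5 - 1*69) = 1/(-5 - 69) = 1/(-74) = -1/74 ≈ -0.013514)
s = 16 (s = (4 - 8)² = (-4)² = 16)
s - U = 16 - 1*(-1/74) = 16 + 1/74 = 1185/74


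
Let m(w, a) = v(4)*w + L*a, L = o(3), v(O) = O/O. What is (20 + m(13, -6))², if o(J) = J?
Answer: 225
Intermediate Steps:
v(O) = 1
L = 3
m(w, a) = w + 3*a (m(w, a) = 1*w + 3*a = w + 3*a)
(20 + m(13, -6))² = (20 + (13 + 3*(-6)))² = (20 + (13 - 18))² = (20 - 5)² = 15² = 225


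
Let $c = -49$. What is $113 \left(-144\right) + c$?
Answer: $-16321$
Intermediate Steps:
$113 \left(-144\right) + c = 113 \left(-144\right) - 49 = -16272 - 49 = -16321$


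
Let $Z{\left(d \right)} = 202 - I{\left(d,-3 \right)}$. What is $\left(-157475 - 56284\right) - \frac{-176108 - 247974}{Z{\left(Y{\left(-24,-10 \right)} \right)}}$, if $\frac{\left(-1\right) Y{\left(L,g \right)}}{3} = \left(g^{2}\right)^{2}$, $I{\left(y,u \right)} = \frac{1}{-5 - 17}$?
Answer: $- \frac{940828951}{4445} \approx -2.1166 \cdot 10^{5}$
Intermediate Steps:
$I{\left(y,u \right)} = - \frac{1}{22}$ ($I{\left(y,u \right)} = \frac{1}{-22} = - \frac{1}{22}$)
$Y{\left(L,g \right)} = - 3 g^{4}$ ($Y{\left(L,g \right)} = - 3 \left(g^{2}\right)^{2} = - 3 g^{4}$)
$Z{\left(d \right)} = \frac{4445}{22}$ ($Z{\left(d \right)} = 202 - - \frac{1}{22} = 202 + \frac{1}{22} = \frac{4445}{22}$)
$\left(-157475 - 56284\right) - \frac{-176108 - 247974}{Z{\left(Y{\left(-24,-10 \right)} \right)}} = \left(-157475 - 56284\right) - \frac{-176108 - 247974}{\frac{4445}{22}} = \left(-157475 - 56284\right) - \left(-176108 - 247974\right) \frac{22}{4445} = -213759 - \left(-424082\right) \frac{22}{4445} = -213759 - - \frac{9329804}{4445} = -213759 + \frac{9329804}{4445} = - \frac{940828951}{4445}$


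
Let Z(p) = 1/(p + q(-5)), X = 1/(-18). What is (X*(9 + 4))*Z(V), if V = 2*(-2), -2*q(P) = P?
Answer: 13/27 ≈ 0.48148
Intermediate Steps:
X = -1/18 ≈ -0.055556
q(P) = -P/2
V = -4
Z(p) = 1/(5/2 + p) (Z(p) = 1/(p - 1/2*(-5)) = 1/(p + 5/2) = 1/(5/2 + p))
(X*(9 + 4))*Z(V) = (-(9 + 4)/18)*(2/(5 + 2*(-4))) = (-1/18*13)*(2/(5 - 8)) = -13/(9*(-3)) = -13*(-1)/(9*3) = -13/18*(-2/3) = 13/27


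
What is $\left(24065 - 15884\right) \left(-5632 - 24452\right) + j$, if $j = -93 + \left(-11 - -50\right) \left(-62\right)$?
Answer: $-246119715$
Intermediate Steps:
$j = -2511$ ($j = -93 + \left(-11 + 50\right) \left(-62\right) = -93 + 39 \left(-62\right) = -93 - 2418 = -2511$)
$\left(24065 - 15884\right) \left(-5632 - 24452\right) + j = \left(24065 - 15884\right) \left(-5632 - 24452\right) - 2511 = 8181 \left(-30084\right) - 2511 = -246117204 - 2511 = -246119715$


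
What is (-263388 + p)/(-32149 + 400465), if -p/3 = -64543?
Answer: -7751/40924 ≈ -0.18940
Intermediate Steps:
p = 193629 (p = -3*(-64543) = 193629)
(-263388 + p)/(-32149 + 400465) = (-263388 + 193629)/(-32149 + 400465) = -69759/368316 = -69759*1/368316 = -7751/40924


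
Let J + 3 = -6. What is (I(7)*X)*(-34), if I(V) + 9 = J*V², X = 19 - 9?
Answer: 153000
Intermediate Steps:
J = -9 (J = -3 - 6 = -9)
X = 10
I(V) = -9 - 9*V²
(I(7)*X)*(-34) = ((-9 - 9*7²)*10)*(-34) = ((-9 - 9*49)*10)*(-34) = ((-9 - 441)*10)*(-34) = -450*10*(-34) = -4500*(-34) = 153000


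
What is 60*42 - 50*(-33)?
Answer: 4170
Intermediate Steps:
60*42 - 50*(-33) = 2520 - 1*(-1650) = 2520 + 1650 = 4170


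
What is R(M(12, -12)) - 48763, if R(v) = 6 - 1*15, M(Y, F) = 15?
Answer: -48772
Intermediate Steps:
R(v) = -9 (R(v) = 6 - 15 = -9)
R(M(12, -12)) - 48763 = -9 - 48763 = -48772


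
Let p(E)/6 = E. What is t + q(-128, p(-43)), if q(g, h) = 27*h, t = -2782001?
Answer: -2788967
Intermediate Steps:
p(E) = 6*E
t + q(-128, p(-43)) = -2782001 + 27*(6*(-43)) = -2782001 + 27*(-258) = -2782001 - 6966 = -2788967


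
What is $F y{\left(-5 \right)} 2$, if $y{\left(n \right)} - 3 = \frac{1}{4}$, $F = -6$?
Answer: $-39$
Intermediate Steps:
$y{\left(n \right)} = \frac{13}{4}$ ($y{\left(n \right)} = 3 + \frac{1}{4} = \frac{13}{4}$)
$F y{\left(-5 \right)} 2 = \left(-6\right) \frac{13}{4} \cdot 2 = \left(- \frac{39}{2}\right) 2 = -39$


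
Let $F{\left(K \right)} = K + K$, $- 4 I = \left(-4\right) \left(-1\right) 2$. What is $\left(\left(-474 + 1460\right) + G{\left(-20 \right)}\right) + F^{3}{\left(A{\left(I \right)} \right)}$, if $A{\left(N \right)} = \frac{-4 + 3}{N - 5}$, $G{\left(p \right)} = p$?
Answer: $\frac{331346}{343} \approx 966.02$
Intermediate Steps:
$I = -2$ ($I = - \frac{\left(-4\right) \left(-1\right) 2}{4} = - \frac{4 \cdot 2}{4} = \left(- \frac{1}{4}\right) 8 = -2$)
$A{\left(N \right)} = - \frac{1}{-5 + N}$
$F{\left(K \right)} = 2 K$
$\left(\left(-474 + 1460\right) + G{\left(-20 \right)}\right) + F^{3}{\left(A{\left(I \right)} \right)} = \left(\left(-474 + 1460\right) - 20\right) + \left(2 \left(- \frac{1}{-5 - 2}\right)\right)^{3} = \left(986 - 20\right) + \left(2 \left(- \frac{1}{-7}\right)\right)^{3} = 966 + \left(2 \left(\left(-1\right) \left(- \frac{1}{7}\right)\right)\right)^{3} = 966 + \left(2 \cdot \frac{1}{7}\right)^{3} = 966 + \left(\frac{2}{7}\right)^{3} = 966 + \frac{8}{343} = \frac{331346}{343}$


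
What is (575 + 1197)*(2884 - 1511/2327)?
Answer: 11889335004/2327 ≈ 5.1093e+6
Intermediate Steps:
(575 + 1197)*(2884 - 1511/2327) = 1772*(2884 - 1511*1/2327) = 1772*(2884 - 1511/2327) = 1772*(6709557/2327) = 11889335004/2327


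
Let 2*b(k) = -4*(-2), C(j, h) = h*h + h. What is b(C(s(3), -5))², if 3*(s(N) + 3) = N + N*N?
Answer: 16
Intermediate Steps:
s(N) = -3 + N/3 + N²/3 (s(N) = -3 + (N + N*N)/3 = -3 + (N + N²)/3 = -3 + (N/3 + N²/3) = -3 + N/3 + N²/3)
C(j, h) = h + h² (C(j, h) = h² + h = h + h²)
b(k) = 4 (b(k) = (-4*(-2))/2 = (½)*8 = 4)
b(C(s(3), -5))² = 4² = 16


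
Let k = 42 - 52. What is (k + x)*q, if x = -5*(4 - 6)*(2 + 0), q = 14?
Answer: 140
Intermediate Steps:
k = -10
x = 20 (x = -(-10)*2 = -5*(-4) = 20)
(k + x)*q = (-10 + 20)*14 = 10*14 = 140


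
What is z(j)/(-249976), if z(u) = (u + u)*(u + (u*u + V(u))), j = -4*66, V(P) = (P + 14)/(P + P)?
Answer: 18330173/124988 ≈ 146.66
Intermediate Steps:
V(P) = (14 + P)/(2*P) (V(P) = (14 + P)/((2*P)) = (14 + P)*(1/(2*P)) = (14 + P)/(2*P))
j = -264
z(u) = 2*u*(u + u² + (14 + u)/(2*u)) (z(u) = (u + u)*(u + (u*u + (14 + u)/(2*u))) = (2*u)*(u + (u² + (14 + u)/(2*u))) = (2*u)*(u + u² + (14 + u)/(2*u)) = 2*u*(u + u² + (14 + u)/(2*u)))
z(j)/(-249976) = (14 - 264 + 2*(-264)²*(1 - 264))/(-249976) = (14 - 264 + 2*69696*(-263))*(-1/249976) = (14 - 264 - 36660096)*(-1/249976) = -36660346*(-1/249976) = 18330173/124988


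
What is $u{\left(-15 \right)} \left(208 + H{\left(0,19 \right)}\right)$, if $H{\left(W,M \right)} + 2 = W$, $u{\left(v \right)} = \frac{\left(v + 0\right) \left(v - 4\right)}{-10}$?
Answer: $-5871$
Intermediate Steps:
$u{\left(v \right)} = - \frac{v \left(-4 + v\right)}{10}$ ($u{\left(v \right)} = v \left(-4 + v\right) \left(- \frac{1}{10}\right) = - \frac{v \left(-4 + v\right)}{10}$)
$H{\left(W,M \right)} = -2 + W$
$u{\left(-15 \right)} \left(208 + H{\left(0,19 \right)}\right) = \frac{1}{10} \left(-15\right) \left(4 - -15\right) \left(208 + \left(-2 + 0\right)\right) = \frac{1}{10} \left(-15\right) \left(4 + 15\right) \left(208 - 2\right) = \frac{1}{10} \left(-15\right) 19 \cdot 206 = \left(- \frac{57}{2}\right) 206 = -5871$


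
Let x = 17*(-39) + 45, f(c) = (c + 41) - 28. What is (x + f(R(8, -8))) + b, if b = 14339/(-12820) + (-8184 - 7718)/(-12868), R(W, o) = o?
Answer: -25276471873/41241940 ≈ -612.88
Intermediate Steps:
f(c) = 13 + c (f(c) = (41 + c) - 28 = 13 + c)
b = 4837347/41241940 (b = 14339*(-1/12820) - 15902*(-1/12868) = -14339/12820 + 7951/6434 = 4837347/41241940 ≈ 0.11729)
x = -618 (x = -663 + 45 = -618)
(x + f(R(8, -8))) + b = (-618 + (13 - 8)) + 4837347/41241940 = (-618 + 5) + 4837347/41241940 = -613 + 4837347/41241940 = -25276471873/41241940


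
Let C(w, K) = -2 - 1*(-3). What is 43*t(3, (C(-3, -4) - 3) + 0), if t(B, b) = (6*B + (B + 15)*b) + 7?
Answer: -473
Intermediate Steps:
C(w, K) = 1 (C(w, K) = -2 + 3 = 1)
t(B, b) = 7 + 6*B + b*(15 + B) (t(B, b) = (6*B + (15 + B)*b) + 7 = (6*B + b*(15 + B)) + 7 = 7 + 6*B + b*(15 + B))
43*t(3, (C(-3, -4) - 3) + 0) = 43*(7 + 6*3 + 15*((1 - 3) + 0) + 3*((1 - 3) + 0)) = 43*(7 + 18 + 15*(-2 + 0) + 3*(-2 + 0)) = 43*(7 + 18 + 15*(-2) + 3*(-2)) = 43*(7 + 18 - 30 - 6) = 43*(-11) = -473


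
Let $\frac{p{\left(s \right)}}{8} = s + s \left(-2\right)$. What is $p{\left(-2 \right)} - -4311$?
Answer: $4327$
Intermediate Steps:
$p{\left(s \right)} = - 8 s$ ($p{\left(s \right)} = 8 \left(s + s \left(-2\right)\right) = 8 \left(s - 2 s\right) = 8 \left(- s\right) = - 8 s$)
$p{\left(-2 \right)} - -4311 = \left(-8\right) \left(-2\right) - -4311 = 16 + 4311 = 4327$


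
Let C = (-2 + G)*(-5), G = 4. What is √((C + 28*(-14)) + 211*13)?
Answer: √2341 ≈ 48.384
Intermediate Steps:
C = -10 (C = (-2 + 4)*(-5) = 2*(-5) = -10)
√((C + 28*(-14)) + 211*13) = √((-10 + 28*(-14)) + 211*13) = √((-10 - 392) + 2743) = √(-402 + 2743) = √2341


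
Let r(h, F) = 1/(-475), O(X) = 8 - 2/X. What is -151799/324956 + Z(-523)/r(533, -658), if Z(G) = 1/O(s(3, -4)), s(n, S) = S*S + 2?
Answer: -1399964629/23071876 ≈ -60.678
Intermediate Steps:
s(n, S) = 2 + S² (s(n, S) = S² + 2 = 2 + S²)
Z(G) = 9/71 (Z(G) = 1/(8 - 2/(2 + (-4)²)) = 1/(8 - 2/(2 + 16)) = 1/(8 - 2/18) = 1/(8 - 2*1/18) = 1/(8 - ⅑) = 1/(71/9) = 9/71)
r(h, F) = -1/475
-151799/324956 + Z(-523)/r(533, -658) = -151799/324956 + 9/(71*(-1/475)) = -151799*1/324956 + (9/71)*(-475) = -151799/324956 - 4275/71 = -1399964629/23071876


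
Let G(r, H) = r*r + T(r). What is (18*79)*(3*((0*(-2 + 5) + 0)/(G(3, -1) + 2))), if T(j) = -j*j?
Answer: 0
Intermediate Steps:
T(j) = -j²
G(r, H) = 0 (G(r, H) = r*r - r² = r² - r² = 0)
(18*79)*(3*((0*(-2 + 5) + 0)/(G(3, -1) + 2))) = (18*79)*(3*((0*(-2 + 5) + 0)/(0 + 2))) = 1422*(3*((0*3 + 0)/2)) = 1422*(3*((0 + 0)*(½))) = 1422*(3*(0*(½))) = 1422*(3*0) = 1422*0 = 0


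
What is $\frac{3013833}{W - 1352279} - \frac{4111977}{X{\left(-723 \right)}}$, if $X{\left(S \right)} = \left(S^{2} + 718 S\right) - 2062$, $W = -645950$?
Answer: $- \frac{8221352171382}{3103249637} \approx -2649.3$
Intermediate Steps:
$X{\left(S \right)} = -2062 + S^{2} + 718 S$
$\frac{3013833}{W - 1352279} - \frac{4111977}{X{\left(-723 \right)}} = \frac{3013833}{-645950 - 1352279} - \frac{4111977}{-2062 + \left(-723\right)^{2} + 718 \left(-723\right)} = \frac{3013833}{-645950 - 1352279} - \frac{4111977}{-2062 + 522729 - 519114} = \frac{3013833}{-1998229} - \frac{4111977}{1553} = 3013833 \left(- \frac{1}{1998229}\right) - \frac{4111977}{1553} = - \frac{3013833}{1998229} - \frac{4111977}{1553} = - \frac{8221352171382}{3103249637}$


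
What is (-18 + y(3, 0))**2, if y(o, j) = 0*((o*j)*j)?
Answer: 324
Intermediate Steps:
y(o, j) = 0 (y(o, j) = 0*((j*o)*j) = 0*(o*j**2) = 0)
(-18 + y(3, 0))**2 = (-18 + 0)**2 = (-18)**2 = 324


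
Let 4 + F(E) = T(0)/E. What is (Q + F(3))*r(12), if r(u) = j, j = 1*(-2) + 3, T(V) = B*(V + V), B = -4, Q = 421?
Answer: 417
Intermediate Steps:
T(V) = -8*V (T(V) = -4*(V + V) = -8*V)
F(E) = -4 (F(E) = -4 + (-8*0)/E = -4 + 0/E = -4 + 0 = -4)
j = 1 (j = -2 + 3 = 1)
r(u) = 1
(Q + F(3))*r(12) = (421 - 4)*1 = 417*1 = 417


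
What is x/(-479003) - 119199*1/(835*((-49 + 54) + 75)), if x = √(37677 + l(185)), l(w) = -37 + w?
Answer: -119199/66800 - 5*√1513/479003 ≈ -1.7848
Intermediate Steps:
x = 5*√1513 (x = √(37677 + (-37 + 185)) = √(37677 + 148) = √37825 = 5*√1513 ≈ 194.49)
x/(-479003) - 119199*1/(835*((-49 + 54) + 75)) = (5*√1513)/(-479003) - 119199*1/(835*((-49 + 54) + 75)) = (5*√1513)*(-1/479003) - 119199*1/(835*(5 + 75)) = -5*√1513/479003 - 119199/(80*835) = -5*√1513/479003 - 119199/66800 = -119199/66800 - 5*√1513/479003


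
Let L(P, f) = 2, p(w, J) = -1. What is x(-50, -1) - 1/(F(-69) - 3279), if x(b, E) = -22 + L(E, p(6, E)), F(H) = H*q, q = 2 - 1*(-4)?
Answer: -73859/3693 ≈ -20.000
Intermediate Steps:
q = 6 (q = 2 + 4 = 6)
F(H) = 6*H (F(H) = H*6 = 6*H)
x(b, E) = -20 (x(b, E) = -22 + 2 = -20)
x(-50, -1) - 1/(F(-69) - 3279) = -20 - 1/(6*(-69) - 3279) = -20 - 1/(-414 - 3279) = -20 - 1/(-3693) = -20 - 1*(-1/3693) = -20 + 1/3693 = -73859/3693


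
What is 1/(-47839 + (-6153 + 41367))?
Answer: -1/12625 ≈ -7.9208e-5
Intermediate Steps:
1/(-47839 + (-6153 + 41367)) = 1/(-47839 + 35214) = 1/(-12625) = -1/12625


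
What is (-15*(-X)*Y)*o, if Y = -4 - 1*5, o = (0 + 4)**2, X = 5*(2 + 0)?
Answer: -21600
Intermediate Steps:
X = 10 (X = 5*2 = 10)
o = 16 (o = 4**2 = 16)
Y = -9 (Y = -4 - 5 = -9)
(-15*(-X)*Y)*o = -15*(-1*10)*(-9)*16 = -(-150)*(-9)*16 = -15*90*16 = -1350*16 = -21600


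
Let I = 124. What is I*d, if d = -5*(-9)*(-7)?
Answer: -39060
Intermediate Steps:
d = -315 (d = 45*(-7) = -315)
I*d = 124*(-315) = -39060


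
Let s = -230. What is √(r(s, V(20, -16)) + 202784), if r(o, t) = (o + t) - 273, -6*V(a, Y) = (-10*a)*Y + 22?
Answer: 12*√1401 ≈ 449.16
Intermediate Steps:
V(a, Y) = -11/3 + 5*Y*a/3 (V(a, Y) = -((-10*a)*Y + 22)/6 = -(-10*Y*a + 22)/6 = -(22 - 10*Y*a)/6 = -11/3 + 5*Y*a/3)
r(o, t) = -273 + o + t
√(r(s, V(20, -16)) + 202784) = √((-273 - 230 + (-11/3 + (5/3)*(-16)*20)) + 202784) = √((-273 - 230 + (-11/3 - 1600/3)) + 202784) = √((-273 - 230 - 537) + 202784) = √(-1040 + 202784) = √201744 = 12*√1401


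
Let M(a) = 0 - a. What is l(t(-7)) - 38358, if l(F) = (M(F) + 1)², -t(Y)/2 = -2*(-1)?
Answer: -38333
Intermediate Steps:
M(a) = -a
t(Y) = -4 (t(Y) = -(-4)*(-1) = -2*2 = -4)
l(F) = (1 - F)² (l(F) = (-F + 1)² = (1 - F)²)
l(t(-7)) - 38358 = (-1 - 4)² - 38358 = (-5)² - 38358 = 25 - 38358 = -38333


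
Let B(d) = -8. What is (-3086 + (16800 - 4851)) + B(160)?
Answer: 8855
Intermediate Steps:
(-3086 + (16800 - 4851)) + B(160) = (-3086 + (16800 - 4851)) - 8 = (-3086 + 11949) - 8 = 8863 - 8 = 8855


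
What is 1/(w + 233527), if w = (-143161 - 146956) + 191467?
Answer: 1/134877 ≈ 7.4142e-6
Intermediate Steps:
w = -98650 (w = -290117 + 191467 = -98650)
1/(w + 233527) = 1/(-98650 + 233527) = 1/134877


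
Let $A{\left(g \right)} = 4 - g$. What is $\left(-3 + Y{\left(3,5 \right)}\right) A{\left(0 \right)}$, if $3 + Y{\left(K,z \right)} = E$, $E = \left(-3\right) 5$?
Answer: $-84$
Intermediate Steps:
$E = -15$
$Y{\left(K,z \right)} = -18$ ($Y{\left(K,z \right)} = -3 - 15 = -18$)
$\left(-3 + Y{\left(3,5 \right)}\right) A{\left(0 \right)} = \left(-3 - 18\right) \left(4 - 0\right) = - 21 \left(4 + 0\right) = \left(-21\right) 4 = -84$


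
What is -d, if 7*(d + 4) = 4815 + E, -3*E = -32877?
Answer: -15746/7 ≈ -2249.4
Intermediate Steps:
E = 10959 (E = -⅓*(-32877) = 10959)
d = 15746/7 (d = -4 + (4815 + 10959)/7 = -4 + (⅐)*15774 = -4 + 15774/7 = 15746/7 ≈ 2249.4)
-d = -1*15746/7 = -15746/7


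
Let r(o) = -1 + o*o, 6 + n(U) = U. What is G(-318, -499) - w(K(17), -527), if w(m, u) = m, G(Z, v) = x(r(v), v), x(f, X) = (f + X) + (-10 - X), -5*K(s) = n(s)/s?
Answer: 21164161/85 ≈ 2.4899e+5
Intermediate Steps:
n(U) = -6 + U
K(s) = -(-6 + s)/(5*s)
r(o) = -1 + o²
x(f, X) = -10 + f (x(f, X) = (X + f) + (-10 - X) = -10 + f)
G(Z, v) = -11 + v² (G(Z, v) = -10 + (-1 + v²) = -11 + v²)
G(-318, -499) - w(K(17), -527) = (-11 + (-499)²) - (6 - 1*17)/(5*17) = (-11 + 249001) - (6 - 17)/(5*17) = 248990 - (-11)/(5*17) = 248990 - 1*(-11/85) = 248990 + 11/85 = 21164161/85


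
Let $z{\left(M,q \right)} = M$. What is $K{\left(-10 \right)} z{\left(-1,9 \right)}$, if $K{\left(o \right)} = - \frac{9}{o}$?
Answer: $- \frac{9}{10} \approx -0.9$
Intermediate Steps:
$K{\left(-10 \right)} z{\left(-1,9 \right)} = - \frac{9}{-10} \left(-1\right) = \left(-9\right) \left(- \frac{1}{10}\right) \left(-1\right) = \frac{9}{10} \left(-1\right) = - \frac{9}{10}$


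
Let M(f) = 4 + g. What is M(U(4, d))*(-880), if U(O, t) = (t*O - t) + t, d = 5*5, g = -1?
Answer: -2640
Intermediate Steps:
d = 25
U(O, t) = O*t (U(O, t) = (O*t - t) + t = (-t + O*t) + t = O*t)
M(f) = 3 (M(f) = 4 - 1 = 3)
M(U(4, d))*(-880) = 3*(-880) = -2640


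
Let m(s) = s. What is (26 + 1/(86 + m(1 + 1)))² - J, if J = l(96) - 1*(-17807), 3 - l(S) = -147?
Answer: -133819487/7744 ≈ -17280.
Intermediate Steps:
l(S) = 150 (l(S) = 3 - 1*(-147) = 3 + 147 = 150)
J = 17957 (J = 150 - 1*(-17807) = 150 + 17807 = 17957)
(26 + 1/(86 + m(1 + 1)))² - J = (26 + 1/(86 + (1 + 1)))² - 1*17957 = (26 + 1/(86 + 2))² - 17957 = (26 + 1/88)² - 17957 = (2289/88)² - 17957 = 5239521/7744 - 17957 = -133819487/7744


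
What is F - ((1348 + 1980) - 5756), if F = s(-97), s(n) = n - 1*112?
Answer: 2219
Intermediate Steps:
s(n) = -112 + n (s(n) = n - 112 = -112 + n)
F = -209 (F = -112 - 97 = -209)
F - ((1348 + 1980) - 5756) = -209 - ((1348 + 1980) - 5756) = -209 - (3328 - 5756) = -209 - 1*(-2428) = -209 + 2428 = 2219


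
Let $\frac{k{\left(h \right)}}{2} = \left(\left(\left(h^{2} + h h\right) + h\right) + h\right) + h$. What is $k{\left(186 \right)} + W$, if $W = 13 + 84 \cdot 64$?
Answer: $144889$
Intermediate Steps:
$k{\left(h \right)} = 4 h^{2} + 6 h$ ($k{\left(h \right)} = 2 \left(\left(\left(\left(h^{2} + h h\right) + h\right) + h\right) + h\right) = 2 \left(\left(\left(\left(h^{2} + h^{2}\right) + h\right) + h\right) + h\right) = 2 \left(\left(\left(2 h^{2} + h\right) + h\right) + h\right) = 2 \left(\left(\left(h + 2 h^{2}\right) + h\right) + h\right) = 2 \left(\left(2 h + 2 h^{2}\right) + h\right) = 2 \left(2 h^{2} + 3 h\right) = 4 h^{2} + 6 h$)
$W = 5389$ ($W = 13 + 5376 = 5389$)
$k{\left(186 \right)} + W = 2 \cdot 186 \left(3 + 2 \cdot 186\right) + 5389 = 2 \cdot 186 \left(3 + 372\right) + 5389 = 2 \cdot 186 \cdot 375 + 5389 = 139500 + 5389 = 144889$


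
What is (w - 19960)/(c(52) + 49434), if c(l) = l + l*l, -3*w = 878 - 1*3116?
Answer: -9607/26095 ≈ -0.36816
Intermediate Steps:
w = 746 (w = -(878 - 1*3116)/3 = -(878 - 3116)/3 = -⅓*(-2238) = 746)
c(l) = l + l²
(w - 19960)/(c(52) + 49434) = (746 - 19960)/(52*(1 + 52) + 49434) = -19214/(52*53 + 49434) = -19214/(2756 + 49434) = -19214/52190 = -19214*1/52190 = -9607/26095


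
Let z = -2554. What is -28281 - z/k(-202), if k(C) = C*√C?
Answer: -28281 + 1277*I*√202/20402 ≈ -28281.0 + 0.8896*I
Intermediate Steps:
k(C) = C^(3/2)
-28281 - z/k(-202) = -28281 - (-2554)/((-202)^(3/2)) = -28281 - (-2554)/((-202*I*√202)) = -28281 - (-2554)*I*√202/40804 = -28281 - (-1277)*I*√202/20402 = -28281 + 1277*I*√202/20402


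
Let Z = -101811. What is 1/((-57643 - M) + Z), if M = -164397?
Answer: 1/4943 ≈ 0.00020231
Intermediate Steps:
1/((-57643 - M) + Z) = 1/((-57643 - 1*(-164397)) - 101811) = 1/((-57643 + 164397) - 101811) = 1/(106754 - 101811) = 1/4943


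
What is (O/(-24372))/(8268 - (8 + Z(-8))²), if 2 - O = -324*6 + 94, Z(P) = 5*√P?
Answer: -463*I/(974880*√2 + 51205572*I) ≈ -9.0354e-6 - 2.4328e-7*I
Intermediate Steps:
O = 1852 (O = 2 - (-324*6 + 94) = 2 - (-36*54 + 94) = 2 - (-1944 + 94) = 2 - 1*(-1850) = 2 + 1850 = 1852)
(O/(-24372))/(8268 - (8 + Z(-8))²) = (1852/(-24372))/(8268 - (8 + 5*√(-8))²) = (1852*(-1/24372))/(8268 - (8 + 5*(2*I*√2))²) = -463/(6093*(8268 - (8 + 10*I*√2)²))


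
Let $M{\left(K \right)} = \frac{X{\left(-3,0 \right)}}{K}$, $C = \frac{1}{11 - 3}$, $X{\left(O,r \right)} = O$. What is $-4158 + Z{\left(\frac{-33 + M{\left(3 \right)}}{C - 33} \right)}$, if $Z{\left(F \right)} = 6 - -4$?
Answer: $-4148$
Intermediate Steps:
$C = \frac{1}{8} \approx 0.125$
$M{\left(K \right)} = - \frac{3}{K}$
$Z{\left(F \right)} = 10$ ($Z{\left(F \right)} = 6 + 4 = 10$)
$-4158 + Z{\left(\frac{-33 + M{\left(3 \right)}}{C - 33} \right)} = -4158 + 10 = -4148$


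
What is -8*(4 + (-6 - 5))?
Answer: 56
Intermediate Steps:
-8*(4 + (-6 - 5)) = -8*(4 - 11) = -8*(-7) = -1*(-56) = 56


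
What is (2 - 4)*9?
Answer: -18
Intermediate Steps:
(2 - 4)*9 = -2*9 = -18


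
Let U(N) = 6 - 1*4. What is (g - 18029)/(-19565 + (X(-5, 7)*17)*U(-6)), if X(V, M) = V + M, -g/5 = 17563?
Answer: 105844/19497 ≈ 5.4287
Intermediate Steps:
g = -87815 (g = -5*17563 = -87815)
U(N) = 2 (U(N) = 6 - 4 = 2)
X(V, M) = M + V
(g - 18029)/(-19565 + (X(-5, 7)*17)*U(-6)) = (-87815 - 18029)/(-19565 + ((7 - 5)*17)*2) = -105844/(-19565 + (2*17)*2) = -105844/(-19565 + 34*2) = -105844/(-19565 + 68) = -105844/(-19497) = -105844*(-1/19497) = 105844/19497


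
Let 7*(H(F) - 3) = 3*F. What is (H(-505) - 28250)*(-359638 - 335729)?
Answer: 138547702548/7 ≈ 1.9793e+10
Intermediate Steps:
H(F) = 3 + 3*F/7 (H(F) = 3 + (3*F)/7 = 3 + 3*F/7)
(H(-505) - 28250)*(-359638 - 335729) = ((3 + (3/7)*(-505)) - 28250)*(-359638 - 335729) = ((3 - 1515/7) - 28250)*(-695367) = (-1494/7 - 28250)*(-695367) = -199244/7*(-695367) = 138547702548/7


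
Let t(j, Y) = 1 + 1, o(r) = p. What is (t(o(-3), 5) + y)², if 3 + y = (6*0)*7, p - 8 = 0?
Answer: 1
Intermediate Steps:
p = 8 (p = 8 + 0 = 8)
o(r) = 8
y = -3 (y = -3 + (6*0)*7 = -3 + 0*7 = -3 + 0 = -3)
t(j, Y) = 2
(t(o(-3), 5) + y)² = (2 - 3)² = (-1)² = 1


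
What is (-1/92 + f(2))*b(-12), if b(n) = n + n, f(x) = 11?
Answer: -6066/23 ≈ -263.74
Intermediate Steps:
b(n) = 2*n
(-1/92 + f(2))*b(-12) = (-1/92 + 11)*(2*(-12)) = (-1*1/92 + 11)*(-24) = (-1/92 + 11)*(-24) = (1011/92)*(-24) = -6066/23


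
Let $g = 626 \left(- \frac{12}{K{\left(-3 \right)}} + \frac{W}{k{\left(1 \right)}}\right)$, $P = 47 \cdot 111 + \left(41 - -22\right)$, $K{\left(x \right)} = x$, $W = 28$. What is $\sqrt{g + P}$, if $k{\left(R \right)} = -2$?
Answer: $14 i \sqrt{5} \approx 31.305 i$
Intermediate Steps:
$P = 5280$ ($P = 5217 + \left(41 + 22\right) = 5217 + 63 = 5280$)
$g = -6260$ ($g = 626 \left(- \frac{12}{-3} + \frac{28}{-2}\right) = 626 \left(\left(-12\right) \left(- \frac{1}{3}\right) + 28 \left(- \frac{1}{2}\right)\right) = 626 \left(4 - 14\right) = 626 \left(-10\right) = -6260$)
$\sqrt{g + P} = \sqrt{-6260 + 5280} = \sqrt{-980} = 14 i \sqrt{5}$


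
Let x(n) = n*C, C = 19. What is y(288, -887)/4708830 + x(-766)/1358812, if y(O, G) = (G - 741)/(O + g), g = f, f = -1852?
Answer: -478492515806/44674645564185 ≈ -0.010711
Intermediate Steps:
x(n) = 19*n (x(n) = n*19 = 19*n)
g = -1852
y(O, G) = (-741 + G)/(-1852 + O) (y(O, G) = (G - 741)/(O - 1852) = (-741 + G)/(-1852 + O))
y(288, -887)/4708830 + x(-766)/1358812 = ((-741 - 887)/(-1852 + 288))/4708830 + (19*(-766))/1358812 = (-1628/(-1564))*(1/4708830) - 14554*1/1358812 = -1/1564*(-1628)*(1/4708830) - 7277/679406 = (407/391)*(1/4708830) - 7277/679406 = 407/1841152530 - 7277/679406 = -478492515806/44674645564185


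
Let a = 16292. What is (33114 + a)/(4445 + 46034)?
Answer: 49406/50479 ≈ 0.97874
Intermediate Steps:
(33114 + a)/(4445 + 46034) = (33114 + 16292)/(4445 + 46034) = 49406/50479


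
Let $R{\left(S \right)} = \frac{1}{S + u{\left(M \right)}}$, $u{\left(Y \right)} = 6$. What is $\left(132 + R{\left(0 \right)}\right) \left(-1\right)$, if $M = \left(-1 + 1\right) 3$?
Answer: $- \frac{793}{6} \approx -132.17$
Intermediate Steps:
$M = 0$ ($M = 0 \cdot 3 = 0$)
$R{\left(S \right)} = \frac{1}{6 + S}$ ($R{\left(S \right)} = \frac{1}{S + 6} = \frac{1}{6 + S}$)
$\left(132 + R{\left(0 \right)}\right) \left(-1\right) = \left(132 + \frac{1}{6 + 0}\right) \left(-1\right) = \left(132 + \frac{1}{6}\right) \left(-1\right) = \frac{793}{6} \left(-1\right) = - \frac{793}{6}$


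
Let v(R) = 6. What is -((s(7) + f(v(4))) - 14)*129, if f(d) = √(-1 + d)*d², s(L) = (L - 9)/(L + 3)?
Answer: 9159/5 - 4644*√5 ≈ -8552.5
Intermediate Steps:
s(L) = (-9 + L)/(3 + L)
f(d) = d²*√(-1 + d)
-((s(7) + f(v(4))) - 14)*129 = -(((-9 + 7)/(3 + 7) + 6²*√(-1 + 6)) - 14)*129 = -((-2/10 + 36*√5) - 14)*129 = -(((⅒)*(-2) + 36*√5) - 14)*129 = -((-⅕ + 36*√5) - 14)*129 = -(-71/5 + 36*√5)*129 = -(-9159/5 + 4644*√5) = 9159/5 - 4644*√5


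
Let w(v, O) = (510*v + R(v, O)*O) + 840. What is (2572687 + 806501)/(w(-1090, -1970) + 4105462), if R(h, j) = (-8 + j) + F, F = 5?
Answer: 844797/1859303 ≈ 0.45436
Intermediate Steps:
R(h, j) = -3 + j (R(h, j) = (-8 + j) + 5 = -3 + j)
w(v, O) = 840 + 510*v + O*(-3 + O) (w(v, O) = (510*v + (-3 + O)*O) + 840 = (510*v + O*(-3 + O)) + 840 = 840 + 510*v + O*(-3 + O))
(2572687 + 806501)/(w(-1090, -1970) + 4105462) = (2572687 + 806501)/((840 + 510*(-1090) - 1970*(-3 - 1970)) + 4105462) = 3379188/((840 - 555900 - 1970*(-1973)) + 4105462) = 3379188/((840 - 555900 + 3886810) + 4105462) = 3379188/(3331750 + 4105462) = 3379188/7437212 = 3379188*(1/7437212) = 844797/1859303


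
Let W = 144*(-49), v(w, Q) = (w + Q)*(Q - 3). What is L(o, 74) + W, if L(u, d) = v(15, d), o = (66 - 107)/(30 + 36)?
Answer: -737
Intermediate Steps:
v(w, Q) = (-3 + Q)*(Q + w) (v(w, Q) = (Q + w)*(-3 + Q) = (-3 + Q)*(Q + w))
o = -41/66 ≈ -0.62121
L(u, d) = -45 + d² + 12*d (L(u, d) = d² - 3*d - 3*15 + d*15 = d² - 3*d - 45 + 15*d = -45 + d² + 12*d)
W = -7056
L(o, 74) + W = (-45 + 74² + 12*74) - 7056 = (-45 + 5476 + 888) - 7056 = 6319 - 7056 = -737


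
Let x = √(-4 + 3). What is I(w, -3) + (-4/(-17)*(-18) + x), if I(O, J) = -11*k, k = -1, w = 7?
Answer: 115/17 + I ≈ 6.7647 + 1.0*I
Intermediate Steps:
I(O, J) = 11 (I(O, J) = -11*(-1) = 11)
x = I (x = √(-1) = I ≈ 1.0*I)
I(w, -3) + (-4/(-17)*(-18) + x) = 11 + (-4/(-17)*(-18) + I) = 11 + (-4*(-1/17)*(-18) + I) = 11 + ((4/17)*(-18) + I) = 11 + (-72/17 + I) = 115/17 + I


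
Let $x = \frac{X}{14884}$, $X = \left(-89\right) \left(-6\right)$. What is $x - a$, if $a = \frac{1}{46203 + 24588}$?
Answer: $\frac{18893755}{526826622} \approx 0.035863$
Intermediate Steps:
$X = 534$
$x = \frac{267}{7442}$ ($x = \frac{534}{14884} = 534 \cdot \frac{1}{14884} = \frac{267}{7442} \approx 0.035877$)
$a = \frac{1}{70791} \approx 1.4126 \cdot 10^{-5}$
$x - a = \frac{267}{7442} - \frac{1}{70791} = \frac{18893755}{526826622}$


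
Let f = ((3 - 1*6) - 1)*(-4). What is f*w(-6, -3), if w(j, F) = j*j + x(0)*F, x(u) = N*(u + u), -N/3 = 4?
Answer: 576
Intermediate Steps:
N = -12 (N = -3*4 = -12)
x(u) = -24*u (x(u) = -12*(u + u) = -24*u)
f = 16 (f = ((3 - 6) - 1)*(-4) = (-3 - 1)*(-4) = -4*(-4) = 16)
w(j, F) = j² (w(j, F) = j*j + (-24*0)*F = j² + 0*F = j² + 0 = j²)
f*w(-6, -3) = 16*(-6)² = 16*36 = 576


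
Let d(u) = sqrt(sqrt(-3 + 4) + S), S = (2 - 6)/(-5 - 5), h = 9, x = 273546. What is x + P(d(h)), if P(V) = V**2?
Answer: 1367737/5 ≈ 2.7355e+5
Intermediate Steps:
S = 2/5 (S = -4/(-10) = -4*(-1/10) = 2/5 ≈ 0.40000)
d(u) = sqrt(35)/5 (d(u) = sqrt(sqrt(-3 + 4) + 2/5) = sqrt(sqrt(1) + 2/5) = sqrt(1 + 2/5) = sqrt(7/5) = sqrt(35)/5)
x + P(d(h)) = 273546 + (sqrt(35)/5)**2 = 273546 + 7/5 = 1367737/5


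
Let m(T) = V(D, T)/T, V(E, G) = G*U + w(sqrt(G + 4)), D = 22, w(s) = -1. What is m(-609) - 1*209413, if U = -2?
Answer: -127533734/609 ≈ -2.0942e+5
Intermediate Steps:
V(E, G) = -1 - 2*G (V(E, G) = G*(-2) - 1 = -2*G - 1 = -1 - 2*G)
m(T) = (-1 - 2*T)/T
m(-609) - 1*209413 = (-2 - 1/(-609)) - 1*209413 = (-2 - 1*(-1/609)) - 209413 = (-2 + 1/609) - 209413 = -1217/609 - 209413 = -127533734/609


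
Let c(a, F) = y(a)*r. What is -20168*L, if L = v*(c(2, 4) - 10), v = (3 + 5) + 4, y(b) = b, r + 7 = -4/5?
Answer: 30978048/5 ≈ 6.1956e+6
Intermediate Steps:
r = -39/5 (r = -7 - 4/5 = -7 - 4*⅕ = -7 - ⅘ = -39/5 ≈ -7.8000)
c(a, F) = -39*a/5 (c(a, F) = a*(-39/5) = -39*a/5)
v = 12 (v = 8 + 4 = 12)
L = -1536/5 (L = 12*(-39/5*2 - 10) = 12*(-78/5 - 10) = 12*(-128/5) = -1536/5 ≈ -307.20)
-20168*L = -20168*(-1536/5) = 30978048/5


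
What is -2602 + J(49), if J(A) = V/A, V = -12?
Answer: -127510/49 ≈ -2602.2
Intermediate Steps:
J(A) = -12/A
-2602 + J(49) = -2602 - 12/49 = -127510/49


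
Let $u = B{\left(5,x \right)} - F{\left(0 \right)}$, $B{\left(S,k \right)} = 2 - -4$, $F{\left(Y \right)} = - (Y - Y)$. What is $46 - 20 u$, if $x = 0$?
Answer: $-74$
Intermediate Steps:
$F{\left(Y \right)} = 0$ ($F{\left(Y \right)} = \left(-1\right) 0 = 0$)
$B{\left(S,k \right)} = 6$ ($B{\left(S,k \right)} = 2 + 4 = 6$)
$u = 6$ ($u = 6 - 0 = 6 + 0 = 6$)
$46 - 20 u = 46 - 120 = -74$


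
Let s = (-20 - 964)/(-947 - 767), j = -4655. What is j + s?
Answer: -3988843/857 ≈ -4654.4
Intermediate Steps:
s = 492/857 (s = -984/(-1714) = -984*(-1/1714) = 492/857 ≈ 0.57410)
j + s = -4655 + 492/857 = -3988843/857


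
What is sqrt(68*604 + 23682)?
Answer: sqrt(64754) ≈ 254.47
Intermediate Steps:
sqrt(68*604 + 23682) = sqrt(41072 + 23682) = sqrt(64754)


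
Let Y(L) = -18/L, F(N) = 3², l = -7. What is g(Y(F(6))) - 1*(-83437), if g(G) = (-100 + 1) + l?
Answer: 83331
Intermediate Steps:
F(N) = 9
g(G) = -106 (g(G) = (-100 + 1) - 7 = -99 - 7 = -106)
g(Y(F(6))) - 1*(-83437) = -106 - 1*(-83437) = -106 + 83437 = 83331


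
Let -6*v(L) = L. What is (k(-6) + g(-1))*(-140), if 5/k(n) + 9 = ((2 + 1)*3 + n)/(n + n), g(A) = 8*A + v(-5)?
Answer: 119770/111 ≈ 1079.0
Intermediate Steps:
v(L) = -L/6
g(A) = ⅚ + 8*A (g(A) = 8*A - ⅙*(-5) = 8*A + ⅚ = ⅚ + 8*A)
k(n) = 5/(-9 + (9 + n)/(2*n)) (k(n) = 5/(-9 + ((2 + 1)*3 + n)/(n + n)) = 5/(-9 + (3*3 + n)/((2*n))) = 5/(-9 + (9 + n)*(1/(2*n))) = 5/(-9 + (9 + n)/(2*n)))
(k(-6) + g(-1))*(-140) = (-10*(-6)/(-9 + 17*(-6)) + (⅚ + 8*(-1)))*(-140) = (-10*(-6)/(-9 - 102) + (⅚ - 8))*(-140) = (-10*(-6)/(-111) - 43/6)*(-140) = (-10*(-6)*(-1/111) - 43/6)*(-140) = (-20/37 - 43/6)*(-140) = -1711/222*(-140) = 119770/111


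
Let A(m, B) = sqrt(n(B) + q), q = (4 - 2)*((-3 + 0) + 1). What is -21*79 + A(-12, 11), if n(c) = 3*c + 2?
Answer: -1659 + sqrt(31) ≈ -1653.4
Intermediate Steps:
n(c) = 2 + 3*c
q = -4 (q = 2*(-3 + 1) = 2*(-2) = -4)
A(m, B) = sqrt(-2 + 3*B) (A(m, B) = sqrt((2 + 3*B) - 4) = sqrt(-2 + 3*B))
-21*79 + A(-12, 11) = -21*79 + sqrt(-2 + 3*11) = -1659 + sqrt(-2 + 33) = -1659 + sqrt(31)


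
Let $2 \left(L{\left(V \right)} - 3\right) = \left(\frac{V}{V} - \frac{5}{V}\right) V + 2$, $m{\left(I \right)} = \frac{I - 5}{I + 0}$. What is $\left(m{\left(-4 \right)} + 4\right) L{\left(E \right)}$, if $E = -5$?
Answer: $- \frac{25}{4} \approx -6.25$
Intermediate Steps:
$m{\left(I \right)} = \frac{-5 + I}{I}$
$L{\left(V \right)} = 4 + \frac{V \left(1 - \frac{5}{V}\right)}{2}$ ($L{\left(V \right)} = 3 + \frac{\left(\frac{V}{V} - \frac{5}{V}\right) V + 2}{2} = 3 + \frac{\left(1 - \frac{5}{V}\right) V + 2}{2} = 3 + \frac{V \left(1 - \frac{5}{V}\right) + 2}{2} = 3 + \frac{2 + V \left(1 - \frac{5}{V}\right)}{2} = 3 + \left(1 + \frac{V \left(1 - \frac{5}{V}\right)}{2}\right) = 4 + \frac{V \left(1 - \frac{5}{V}\right)}{2}$)
$\left(m{\left(-4 \right)} + 4\right) L{\left(E \right)} = \left(\frac{-5 - 4}{-4} + 4\right) \left(\frac{3}{2} + \frac{1}{2} \left(-5\right)\right) = \left(\left(- \frac{1}{4}\right) \left(-9\right) + 4\right) \left(\frac{3}{2} - \frac{5}{2}\right) = \left(\frac{9}{4} + 4\right) \left(-1\right) = \frac{25}{4} \left(-1\right) = - \frac{25}{4}$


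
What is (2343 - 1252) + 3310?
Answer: 4401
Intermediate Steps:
(2343 - 1252) + 3310 = 1091 + 3310 = 4401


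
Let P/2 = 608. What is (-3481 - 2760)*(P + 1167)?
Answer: -14872303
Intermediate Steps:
P = 1216 (P = 2*608 = 1216)
(-3481 - 2760)*(P + 1167) = (-3481 - 2760)*(1216 + 1167) = -6241*2383 = -14872303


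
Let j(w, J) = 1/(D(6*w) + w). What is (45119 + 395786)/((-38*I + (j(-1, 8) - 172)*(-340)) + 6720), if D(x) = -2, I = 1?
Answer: 1322715/195826 ≈ 6.7545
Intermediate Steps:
j(w, J) = 1/(-2 + w)
(45119 + 395786)/((-38*I + (j(-1, 8) - 172)*(-340)) + 6720) = (45119 + 395786)/((-38*1 + (1/(-2 - 1) - 172)*(-340)) + 6720) = 440905/((-38 + (1/(-3) - 172)*(-340)) + 6720) = 440905/((-38 + (-⅓ - 172)*(-340)) + 6720) = 440905/((-38 - 517/3*(-340)) + 6720) = 440905/((-38 + 175780/3) + 6720) = 440905/(175666/3 + 6720) = 440905/(195826/3) = 440905*(3/195826) = 1322715/195826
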